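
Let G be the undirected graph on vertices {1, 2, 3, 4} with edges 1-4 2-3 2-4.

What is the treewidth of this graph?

A width-1 tree decomposition is:
Bags: B1 = {2, 4}  B2 = {2, 3}  B3 = {1, 4}
Tree: B1–B2, B1–B3
Every bag has size at most 2, so the width is 2 − 1 = 1 and tw(G) ≤ 1. Any graph with an edge has treewidth ≥ 1, and G has the edge 2–4. Combining the bounds, tw(G) = 1.

1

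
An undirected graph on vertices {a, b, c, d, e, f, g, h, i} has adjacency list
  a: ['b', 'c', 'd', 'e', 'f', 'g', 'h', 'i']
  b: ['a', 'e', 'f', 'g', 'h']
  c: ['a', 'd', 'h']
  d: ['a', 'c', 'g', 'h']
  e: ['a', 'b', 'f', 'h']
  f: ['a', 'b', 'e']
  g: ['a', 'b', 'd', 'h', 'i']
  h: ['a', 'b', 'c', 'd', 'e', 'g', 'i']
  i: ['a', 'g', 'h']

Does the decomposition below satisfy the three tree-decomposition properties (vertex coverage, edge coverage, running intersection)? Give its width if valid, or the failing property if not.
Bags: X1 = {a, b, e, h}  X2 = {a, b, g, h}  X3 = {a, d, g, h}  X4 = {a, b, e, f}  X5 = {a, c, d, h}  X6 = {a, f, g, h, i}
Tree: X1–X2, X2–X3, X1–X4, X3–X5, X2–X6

No — bags containing vertex f are not connected in the tree.

A tree decomposition must satisfy three properties: every vertex lies in some bag; for every edge, both endpoints lie together in some bag; and for every vertex, the bags containing it form a connected subtree. Here bags containing vertex f are not connected in the tree, so the decomposition is invalid.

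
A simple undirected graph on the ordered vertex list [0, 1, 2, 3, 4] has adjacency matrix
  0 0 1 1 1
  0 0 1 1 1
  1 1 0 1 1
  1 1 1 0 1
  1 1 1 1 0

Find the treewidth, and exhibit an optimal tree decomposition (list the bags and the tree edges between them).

Treewidth 3.
Bags: B1 = {0, 2, 3, 4}  B2 = {1, 2, 3, 4}
Tree: B1–B2

The largest bag has 4 vertices, giving width 3; this decomposition certifies tw(G) ≤ 3. For the lower bound, the 4 vertices {0, 2, 3, 4} are pairwise adjacent, and any tree decomposition puts a clique entirely inside one bag — forcing width ≥ 3. Therefore the treewidth is 3.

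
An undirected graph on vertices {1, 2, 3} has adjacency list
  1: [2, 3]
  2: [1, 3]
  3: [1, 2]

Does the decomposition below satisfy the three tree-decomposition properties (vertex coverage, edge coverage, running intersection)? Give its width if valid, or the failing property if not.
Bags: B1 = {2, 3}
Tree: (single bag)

No — vertex 1 appears in no bag.

A tree decomposition must satisfy three properties: every vertex lies in some bag; for every edge, both endpoints lie together in some bag; and for every vertex, the bags containing it form a connected subtree. Here vertex 1 appears in no bag, so the decomposition is invalid.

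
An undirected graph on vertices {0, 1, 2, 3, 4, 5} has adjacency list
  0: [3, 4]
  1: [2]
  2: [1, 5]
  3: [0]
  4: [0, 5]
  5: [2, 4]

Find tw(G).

1

A width-1 tree decomposition is:
Bags: B1 = {1, 2}  B2 = {2, 5}  B3 = {4, 5}  B4 = {0, 4}  B5 = {0, 3}
Tree: B1–B2, B2–B3, B3–B4, B4–B5
The largest bag has 2 vertices, giving width 1; this decomposition certifies tw(G) ≤ 1. Since G has at least one edge (e.g. 1–2), it is not an edgeless graph, so tw(G) ≥ 1. Hence tw(G) = 1 exactly.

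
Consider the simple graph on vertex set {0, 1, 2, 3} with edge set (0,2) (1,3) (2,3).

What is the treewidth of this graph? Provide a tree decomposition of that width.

The largest bag has 2 vertices, giving width 1; this decomposition certifies tw(G) ≤ 1. Any graph with an edge has treewidth ≥ 1, and G has the edge 0–2. Hence tw(G) = 1 exactly.

Treewidth 1.
Bags: B1 = {0, 2}  B2 = {2, 3}  B3 = {1, 3}
Tree: B1–B2, B2–B3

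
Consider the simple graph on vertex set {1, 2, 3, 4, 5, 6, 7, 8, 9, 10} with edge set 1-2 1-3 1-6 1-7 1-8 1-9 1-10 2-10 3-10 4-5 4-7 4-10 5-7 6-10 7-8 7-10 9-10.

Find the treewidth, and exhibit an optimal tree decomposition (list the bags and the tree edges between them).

The largest bag has 3 vertices, giving width 2; this decomposition certifies tw(G) ≤ 2. Conversely, {1, 7, 8} is a clique of size 3, and the vertices of any clique must share a bag in every tree decomposition; so some bag has ≥ 3 vertices and tw(G) ≥ 2. The upper and lower bounds meet at 2, so that is the treewidth.

Treewidth 2.
Bags: B1 = {1, 6, 10}  B2 = {1, 2, 10}  B3 = {1, 7, 10}  B4 = {4, 7, 10}  B5 = {1, 7, 8}  B6 = {1, 3, 10}  B7 = {4, 5, 7}  B8 = {1, 9, 10}
Tree: B1–B2, B2–B3, B3–B4, B3–B5, B2–B6, B4–B7, B2–B8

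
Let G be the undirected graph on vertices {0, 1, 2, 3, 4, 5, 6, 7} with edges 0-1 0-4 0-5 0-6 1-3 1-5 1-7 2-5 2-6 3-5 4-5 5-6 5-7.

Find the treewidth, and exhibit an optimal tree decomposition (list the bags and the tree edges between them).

Each bag holds 3 vertices, so the decomposition has width 2, which upper-bounds the treewidth. On the other hand G contains the 3-clique {0, 1, 5}. A clique must lie in a single bag of any decomposition, so no decomposition can have width below 2. The upper and lower bounds meet at 2, so that is the treewidth.

Treewidth 2.
One optimal decomposition is:
Bags: B1 = {0, 4, 5}  B2 = {0, 5, 6}  B3 = {0, 1, 5}  B4 = {2, 5, 6}  B5 = {1, 5, 7}  B6 = {1, 3, 5}
Tree: B1–B2, B1–B3, B2–B4, B3–B5, B3–B6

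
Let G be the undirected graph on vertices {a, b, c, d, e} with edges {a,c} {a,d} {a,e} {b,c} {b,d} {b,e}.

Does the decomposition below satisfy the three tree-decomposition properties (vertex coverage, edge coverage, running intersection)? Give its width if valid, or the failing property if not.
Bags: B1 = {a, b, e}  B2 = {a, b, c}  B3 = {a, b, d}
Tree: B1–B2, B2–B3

Vertex coverage: the bags together contain {a, b, c, d, e}, the full vertex set. Edge coverage: each edge of G has both endpoints in at least one bag. Running intersection: for every vertex, the bags containing it form a connected subtree. All three properties hold, so this is a valid tree decomposition of width max|bag| − 1 = 2, and hence tw(G) ≤ 2.

Yes; width 2.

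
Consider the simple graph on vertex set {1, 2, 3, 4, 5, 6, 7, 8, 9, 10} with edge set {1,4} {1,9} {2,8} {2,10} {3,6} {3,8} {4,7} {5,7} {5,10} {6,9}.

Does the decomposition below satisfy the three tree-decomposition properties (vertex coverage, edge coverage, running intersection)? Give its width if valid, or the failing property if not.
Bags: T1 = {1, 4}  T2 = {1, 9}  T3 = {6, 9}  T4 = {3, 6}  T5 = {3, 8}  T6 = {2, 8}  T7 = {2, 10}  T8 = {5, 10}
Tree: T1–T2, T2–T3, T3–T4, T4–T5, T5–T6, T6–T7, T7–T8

A tree decomposition must satisfy three properties: every vertex lies in some bag; for every edge, both endpoints lie together in some bag; and for every vertex, the bags containing it form a connected subtree. Here vertex 7 appears in no bag, so the decomposition is invalid.

No — vertex 7 appears in no bag.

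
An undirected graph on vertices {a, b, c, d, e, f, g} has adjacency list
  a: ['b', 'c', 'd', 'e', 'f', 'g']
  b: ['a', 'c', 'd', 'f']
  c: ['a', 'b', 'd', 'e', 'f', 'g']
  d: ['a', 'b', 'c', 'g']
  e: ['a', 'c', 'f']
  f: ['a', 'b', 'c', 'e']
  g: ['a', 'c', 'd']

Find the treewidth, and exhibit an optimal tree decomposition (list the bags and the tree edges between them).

Each bag holds 4 vertices, so the decomposition has width 3, which upper-bounds the treewidth. Conversely, {a, c, d, g} is a clique of size 4, and the vertices of any clique must share a bag in every tree decomposition; so some bag has ≥ 4 vertices and tw(G) ≥ 3. Therefore the treewidth is 3.

Treewidth 3.
One optimal decomposition is:
Bags: B1 = {a, b, c, f}  B2 = {a, b, c, d}  B3 = {a, c, e, f}  B4 = {a, c, d, g}
Tree: B1–B2, B1–B3, B2–B4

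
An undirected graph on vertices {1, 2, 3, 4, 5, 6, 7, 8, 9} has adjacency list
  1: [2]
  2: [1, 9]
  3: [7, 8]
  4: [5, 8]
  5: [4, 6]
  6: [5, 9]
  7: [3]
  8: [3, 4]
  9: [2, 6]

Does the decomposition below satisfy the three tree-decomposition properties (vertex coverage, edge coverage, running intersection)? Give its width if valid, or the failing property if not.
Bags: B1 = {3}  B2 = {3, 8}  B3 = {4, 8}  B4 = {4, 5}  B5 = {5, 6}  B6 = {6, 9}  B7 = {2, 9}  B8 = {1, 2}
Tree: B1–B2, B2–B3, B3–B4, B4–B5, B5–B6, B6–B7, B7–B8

A tree decomposition must satisfy three properties: every vertex lies in some bag; for every edge, both endpoints lie together in some bag; and for every vertex, the bags containing it form a connected subtree. Here vertex 7 appears in no bag, so the decomposition is invalid.

No — vertex 7 appears in no bag.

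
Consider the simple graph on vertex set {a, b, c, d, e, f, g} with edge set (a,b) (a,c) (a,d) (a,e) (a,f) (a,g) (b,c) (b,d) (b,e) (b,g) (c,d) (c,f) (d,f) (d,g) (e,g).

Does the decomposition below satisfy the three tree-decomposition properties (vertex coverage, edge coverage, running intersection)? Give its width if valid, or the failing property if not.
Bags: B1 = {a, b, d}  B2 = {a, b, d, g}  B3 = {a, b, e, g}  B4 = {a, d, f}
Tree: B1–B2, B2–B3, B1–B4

A tree decomposition must satisfy three properties: every vertex lies in some bag; for every edge, both endpoints lie together in some bag; and for every vertex, the bags containing it form a connected subtree. Here vertex c appears in no bag, so the decomposition is invalid.

No — vertex c appears in no bag.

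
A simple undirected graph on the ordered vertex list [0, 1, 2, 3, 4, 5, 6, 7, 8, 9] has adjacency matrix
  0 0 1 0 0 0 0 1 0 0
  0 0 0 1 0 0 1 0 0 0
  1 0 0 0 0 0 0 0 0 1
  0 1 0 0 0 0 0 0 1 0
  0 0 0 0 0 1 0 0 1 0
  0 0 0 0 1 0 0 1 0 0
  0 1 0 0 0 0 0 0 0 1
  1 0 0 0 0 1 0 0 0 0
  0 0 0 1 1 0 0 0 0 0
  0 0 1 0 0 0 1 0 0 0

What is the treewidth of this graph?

A width-2 tree decomposition is:
Bags: B1 = {3, 4, 8}  B2 = {1, 3, 4}  B3 = {1, 4, 6}  B4 = {4, 6, 9}  B5 = {2, 4, 9}  B6 = {0, 2, 4}  B7 = {0, 4, 7}  B8 = {4, 5, 7}
Tree: B1–B2, B2–B3, B3–B4, B4–B5, B5–B6, B6–B7, B7–B8
Each bag holds 3 vertices, so the decomposition has width 2, which upper-bounds the treewidth. For the lower bound, G contains the cycle 4–8–3–1–6–9–2–0–7–5–4, so G is not a forest; only forests have treewidth ≤ 1, hence tw(G) ≥ 2. The upper and lower bounds meet at 2, so that is the treewidth.

2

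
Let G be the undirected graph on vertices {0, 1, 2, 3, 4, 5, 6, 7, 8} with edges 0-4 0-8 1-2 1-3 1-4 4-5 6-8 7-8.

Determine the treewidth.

A width-1 tree decomposition is:
Bags: B1 = {0, 4}  B2 = {0, 8}  B3 = {7, 8}  B4 = {1, 4}  B5 = {4, 5}  B6 = {1, 2}  B7 = {1, 3}  B8 = {6, 8}
Tree: B1–B2, B2–B3, B1–B4, B1–B5, B4–B6, B6–B7, B2–B8
Every bag has size at most 2, so the width is 2 − 1 = 1 and tw(G) ≤ 1. Since G has at least one edge (e.g. 4–0), it is not an edgeless graph, so tw(G) ≥ 1. Combining the bounds, tw(G) = 1.

1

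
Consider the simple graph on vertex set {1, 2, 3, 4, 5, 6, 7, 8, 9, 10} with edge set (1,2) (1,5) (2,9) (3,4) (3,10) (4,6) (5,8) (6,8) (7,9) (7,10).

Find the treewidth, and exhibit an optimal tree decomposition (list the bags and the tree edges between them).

Every bag has size at most 3, so the width is 3 − 1 = 2 and tw(G) ≤ 2. Since 3–4–6–8–5–1–2–9–7–10–3 is a cycle in G, G is not acyclic. Forests are exactly the graphs of treewidth ≤ 1, so tw(G) ≥ 2. Hence tw(G) = 2 exactly.

Treewidth 2.
One optimal decomposition is:
Bags: B1 = {3, 4, 6}  B2 = {3, 6, 8}  B3 = {3, 5, 8}  B4 = {1, 3, 5}  B5 = {1, 2, 3}  B6 = {2, 3, 9}  B7 = {3, 7, 9}  B8 = {3, 7, 10}
Tree: B1–B2, B2–B3, B3–B4, B4–B5, B5–B6, B6–B7, B7–B8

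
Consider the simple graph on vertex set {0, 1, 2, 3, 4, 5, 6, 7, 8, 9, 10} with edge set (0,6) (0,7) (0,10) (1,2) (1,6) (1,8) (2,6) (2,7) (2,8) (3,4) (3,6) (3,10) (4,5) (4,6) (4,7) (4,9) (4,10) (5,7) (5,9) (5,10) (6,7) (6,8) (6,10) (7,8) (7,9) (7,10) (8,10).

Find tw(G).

3

A width-3 tree decomposition is:
Bags: B1 = {4, 5, 7, 10}  B2 = {4, 6, 7, 10}  B3 = {3, 4, 6, 10}  B4 = {6, 7, 8, 10}  B5 = {4, 5, 7, 9}  B6 = {2, 6, 7, 8}  B7 = {0, 6, 7, 10}  B8 = {1, 2, 6, 8}
Tree: B1–B2, B2–B3, B2–B4, B1–B5, B4–B6, B4–B7, B6–B8
Each bag holds 4 vertices, so the decomposition has width 3, which upper-bounds the treewidth. Conversely, {4, 5, 7, 9} is a clique of size 4, and the vertices of any clique must share a bag in every tree decomposition; so some bag has ≥ 4 vertices and tw(G) ≥ 3. The upper and lower bounds meet at 3, so that is the treewidth.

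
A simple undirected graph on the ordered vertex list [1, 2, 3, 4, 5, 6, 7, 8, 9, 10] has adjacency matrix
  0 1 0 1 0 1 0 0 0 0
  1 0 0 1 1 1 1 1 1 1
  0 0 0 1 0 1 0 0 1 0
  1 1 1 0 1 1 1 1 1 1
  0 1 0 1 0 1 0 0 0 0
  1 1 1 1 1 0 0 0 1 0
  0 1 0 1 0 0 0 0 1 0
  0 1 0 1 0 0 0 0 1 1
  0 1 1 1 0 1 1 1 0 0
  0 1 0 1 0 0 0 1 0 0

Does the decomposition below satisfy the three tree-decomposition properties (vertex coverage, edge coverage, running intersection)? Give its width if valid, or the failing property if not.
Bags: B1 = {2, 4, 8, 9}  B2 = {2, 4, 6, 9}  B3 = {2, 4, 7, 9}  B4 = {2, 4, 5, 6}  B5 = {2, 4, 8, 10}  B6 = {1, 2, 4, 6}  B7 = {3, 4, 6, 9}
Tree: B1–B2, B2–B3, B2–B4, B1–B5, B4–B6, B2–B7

Yes; width 3.

Vertex coverage: the bags together contain {1, 2, 3, 4, 5, 6, 7, 8, 9, 10}, the full vertex set. Edge coverage: each edge of G has both endpoints in at least one bag. Running intersection: for every vertex, the bags containing it form a connected subtree. All three properties hold, so this is a valid tree decomposition of width max|bag| − 1 = 3, and hence tw(G) ≤ 3.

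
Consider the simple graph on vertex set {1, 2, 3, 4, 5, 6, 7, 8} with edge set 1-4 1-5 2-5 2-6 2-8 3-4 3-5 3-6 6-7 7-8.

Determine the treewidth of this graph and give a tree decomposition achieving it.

Treewidth 2.
One optimal decomposition is:
Bags: B1 = {2, 7, 8}  B2 = {2, 6, 7}  B3 = {2, 5, 6}  B4 = {3, 5, 6}  B5 = {1, 3, 5}  B6 = {1, 3, 4}
Tree: B1–B2, B2–B3, B3–B4, B4–B5, B5–B6

Each bag holds 3 vertices, so the decomposition has width 2, which upper-bounds the treewidth. For the lower bound, G contains the cycle 8–7–6–2–8, so G is not a forest; only forests have treewidth ≤ 1, hence tw(G) ≥ 2. Therefore the treewidth is 2.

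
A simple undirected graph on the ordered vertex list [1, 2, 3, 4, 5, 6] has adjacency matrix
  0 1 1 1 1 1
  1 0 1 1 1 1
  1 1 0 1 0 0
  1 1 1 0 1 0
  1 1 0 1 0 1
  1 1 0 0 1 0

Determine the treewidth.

3

A width-3 tree decomposition is:
Bags: B1 = {1, 2, 4, 5}  B2 = {1, 2, 5, 6}  B3 = {1, 2, 3, 4}
Tree: B1–B2, B1–B3
Every bag has size at most 4, so the width is 4 − 1 = 3 and tw(G) ≤ 3. On the other hand G contains the 4-clique {1, 2, 3, 4}. A clique must lie in a single bag of any decomposition, so no decomposition can have width below 3. The upper and lower bounds meet at 3, so that is the treewidth.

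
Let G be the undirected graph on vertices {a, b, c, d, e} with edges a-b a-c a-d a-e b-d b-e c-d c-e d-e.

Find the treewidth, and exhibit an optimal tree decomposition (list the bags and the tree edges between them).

Treewidth 3.
One optimal decomposition is:
Bags: B1 = {a, c, d, e}  B2 = {a, b, d, e}
Tree: B1–B2

The largest bag has 4 vertices, giving width 3; this decomposition certifies tw(G) ≤ 3. On the other hand G contains the 4-clique {a, c, d, e}. A clique must lie in a single bag of any decomposition, so no decomposition can have width below 3. Therefore the treewidth is 3.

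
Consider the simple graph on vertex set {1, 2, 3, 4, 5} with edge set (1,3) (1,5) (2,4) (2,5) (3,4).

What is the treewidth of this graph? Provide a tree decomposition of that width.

Every bag has size at most 3, so the width is 3 − 1 = 2 and tw(G) ≤ 2. For the lower bound, G contains the cycle 5–1–3–4–2–5, so G is not a forest; only forests have treewidth ≤ 1, hence tw(G) ≥ 2. The upper and lower bounds meet at 2, so that is the treewidth.

Treewidth 2.
One such decomposition:
Bags: B1 = {1, 3, 5}  B2 = {3, 4, 5}  B3 = {2, 4, 5}
Tree: B1–B2, B2–B3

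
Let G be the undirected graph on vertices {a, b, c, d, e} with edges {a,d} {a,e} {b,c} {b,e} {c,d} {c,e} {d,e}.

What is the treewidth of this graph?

2

A width-2 tree decomposition is:
Bags: B1 = {c, d, e}  B2 = {a, d, e}  B3 = {b, c, e}
Tree: B1–B2, B1–B3
The largest bag has 3 vertices, giving width 2; this decomposition certifies tw(G) ≤ 2. For the lower bound, the 3 vertices {c, d, e} are pairwise adjacent, and any tree decomposition puts a clique entirely inside one bag — forcing width ≥ 2. Hence tw(G) = 2 exactly.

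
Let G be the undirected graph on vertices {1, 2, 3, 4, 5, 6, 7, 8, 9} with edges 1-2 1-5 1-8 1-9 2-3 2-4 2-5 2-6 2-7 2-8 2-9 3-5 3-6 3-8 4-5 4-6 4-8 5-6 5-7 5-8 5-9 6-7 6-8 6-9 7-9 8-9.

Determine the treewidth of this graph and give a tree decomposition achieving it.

Each bag holds 5 vertices, so the decomposition has width 4, which upper-bounds the treewidth. For the lower bound, the 5 vertices {1, 2, 5, 8, 9} are pairwise adjacent, and any tree decomposition puts a clique entirely inside one bag — forcing width ≥ 4. Hence tw(G) = 4 exactly.

Treewidth 4.
One optimal decomposition is:
Bags: B1 = {2, 5, 6, 8, 9}  B2 = {2, 3, 5, 6, 8}  B3 = {2, 5, 6, 7, 9}  B4 = {2, 4, 5, 6, 8}  B5 = {1, 2, 5, 8, 9}
Tree: B1–B2, B1–B3, B1–B4, B1–B5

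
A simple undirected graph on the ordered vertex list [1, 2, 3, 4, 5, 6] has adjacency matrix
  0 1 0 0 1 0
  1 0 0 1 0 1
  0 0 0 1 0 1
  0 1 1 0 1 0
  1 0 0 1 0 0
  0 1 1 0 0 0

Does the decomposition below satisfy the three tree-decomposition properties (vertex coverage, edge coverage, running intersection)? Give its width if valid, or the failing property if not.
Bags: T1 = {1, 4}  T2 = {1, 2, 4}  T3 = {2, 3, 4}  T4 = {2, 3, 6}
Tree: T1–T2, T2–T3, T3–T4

A tree decomposition must satisfy three properties: every vertex lies in some bag; for every edge, both endpoints lie together in some bag; and for every vertex, the bags containing it form a connected subtree. Here vertex 5 appears in no bag, so the decomposition is invalid.

No — vertex 5 appears in no bag.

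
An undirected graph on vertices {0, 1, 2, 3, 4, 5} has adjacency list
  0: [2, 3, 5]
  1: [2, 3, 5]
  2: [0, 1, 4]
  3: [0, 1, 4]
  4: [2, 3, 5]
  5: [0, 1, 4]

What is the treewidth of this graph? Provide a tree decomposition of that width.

Treewidth 3.
Bags: B1 = {0, 1, 4, 5}  B2 = {0, 1, 2, 4}  B3 = {0, 1, 3, 4}
Tree: B1–B2, B2–B3

The largest bag has 4 vertices, giving width 3; this decomposition certifies tw(G) ≤ 3. For the lower bound: the 4 vertex sets {1,5}, {0,2}, {4}, {3} are disjoint, each induces a connected subgraph, and every pair is joined by at least one edge of G. Contracting each set to a single vertex therefore yields K_{4} as a minor, and since treewidth is minor-monotone, tw(G) ≥ tw(K_{4}) = 3. Combining the bounds, tw(G) = 3.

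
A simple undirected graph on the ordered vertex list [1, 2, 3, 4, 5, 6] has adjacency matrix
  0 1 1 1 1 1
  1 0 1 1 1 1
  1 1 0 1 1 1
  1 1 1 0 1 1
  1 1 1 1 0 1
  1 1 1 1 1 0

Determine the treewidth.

A width-5 tree decomposition is:
Bags: B1 = {1, 2, 3, 4, 5, 6}
Tree: (single bag)
A single bag containing all 6 vertices is trivially a valid decomposition of width 5. For the lower bound, the 6 vertices {1, 2, 3, 4, 5, 6} are pairwise adjacent, and any tree decomposition puts a clique entirely inside one bag — forcing width ≥ 5. Combining the bounds, tw(G) = 5.

5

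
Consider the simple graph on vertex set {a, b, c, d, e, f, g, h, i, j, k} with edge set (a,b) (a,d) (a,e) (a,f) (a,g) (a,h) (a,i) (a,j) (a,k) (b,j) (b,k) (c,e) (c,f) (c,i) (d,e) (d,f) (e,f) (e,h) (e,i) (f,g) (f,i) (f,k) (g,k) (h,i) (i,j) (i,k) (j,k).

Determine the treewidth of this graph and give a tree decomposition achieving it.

Treewidth 3.
One optimal decomposition is:
Bags: B1 = {a, f, i, k}  B2 = {a, e, f, i}  B3 = {a, d, e, f}  B4 = {a, i, j, k}  B5 = {a, b, j, k}  B6 = {a, f, g, k}  B7 = {c, e, f, i}  B8 = {a, e, h, i}
Tree: B1–B2, B2–B3, B1–B4, B4–B5, B1–B6, B2–B7, B2–B8

Every bag has size at most 4, so the width is 4 − 1 = 3 and tw(G) ≤ 3. On the other hand G contains the 4-clique {c, e, f, i}. A clique must lie in a single bag of any decomposition, so no decomposition can have width below 3. Combining the bounds, tw(G) = 3.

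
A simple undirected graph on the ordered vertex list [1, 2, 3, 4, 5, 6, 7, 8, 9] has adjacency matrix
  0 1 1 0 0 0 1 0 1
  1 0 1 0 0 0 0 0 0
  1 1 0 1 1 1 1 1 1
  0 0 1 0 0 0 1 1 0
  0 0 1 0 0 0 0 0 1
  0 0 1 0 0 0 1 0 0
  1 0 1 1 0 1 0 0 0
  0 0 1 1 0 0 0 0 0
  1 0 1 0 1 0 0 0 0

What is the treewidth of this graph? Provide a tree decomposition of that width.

The largest bag has 3 vertices, giving width 2; this decomposition certifies tw(G) ≤ 2. For the lower bound, the 3 vertices {1, 3, 9} are pairwise adjacent, and any tree decomposition puts a clique entirely inside one bag — forcing width ≥ 2. Hence tw(G) = 2 exactly.

Treewidth 2.
One such decomposition:
Bags: B1 = {3, 4, 7}  B2 = {1, 3, 7}  B3 = {1, 3, 9}  B4 = {3, 6, 7}  B5 = {1, 2, 3}  B6 = {3, 4, 8}  B7 = {3, 5, 9}
Tree: B1–B2, B2–B3, B2–B4, B3–B5, B1–B6, B3–B7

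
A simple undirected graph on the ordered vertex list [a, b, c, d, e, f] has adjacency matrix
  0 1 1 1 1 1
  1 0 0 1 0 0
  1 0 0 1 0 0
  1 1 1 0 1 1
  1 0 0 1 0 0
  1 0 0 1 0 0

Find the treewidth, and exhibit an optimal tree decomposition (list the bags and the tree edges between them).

Each bag holds 3 vertices, so the decomposition has width 2, which upper-bounds the treewidth. For the lower bound, the 3 vertices {a, d, e} are pairwise adjacent, and any tree decomposition puts a clique entirely inside one bag — forcing width ≥ 2. The upper and lower bounds meet at 2, so that is the treewidth.

Treewidth 2.
Bags: B1 = {a, b, d}  B2 = {a, d, f}  B3 = {a, c, d}  B4 = {a, d, e}
Tree: B1–B2, B1–B3, B3–B4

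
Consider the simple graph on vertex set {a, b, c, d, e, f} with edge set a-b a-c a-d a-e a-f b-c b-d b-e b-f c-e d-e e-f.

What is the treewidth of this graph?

3

A width-3 tree decomposition is:
Bags: B1 = {a, b, c, e}  B2 = {a, b, d, e}  B3 = {a, b, e, f}
Tree: B1–B2, B1–B3
Each bag holds 4 vertices, so the decomposition has width 3, which upper-bounds the treewidth. Conversely, {a, b, d, e} is a clique of size 4, and the vertices of any clique must share a bag in every tree decomposition; so some bag has ≥ 4 vertices and tw(G) ≥ 3. Combining the bounds, tw(G) = 3.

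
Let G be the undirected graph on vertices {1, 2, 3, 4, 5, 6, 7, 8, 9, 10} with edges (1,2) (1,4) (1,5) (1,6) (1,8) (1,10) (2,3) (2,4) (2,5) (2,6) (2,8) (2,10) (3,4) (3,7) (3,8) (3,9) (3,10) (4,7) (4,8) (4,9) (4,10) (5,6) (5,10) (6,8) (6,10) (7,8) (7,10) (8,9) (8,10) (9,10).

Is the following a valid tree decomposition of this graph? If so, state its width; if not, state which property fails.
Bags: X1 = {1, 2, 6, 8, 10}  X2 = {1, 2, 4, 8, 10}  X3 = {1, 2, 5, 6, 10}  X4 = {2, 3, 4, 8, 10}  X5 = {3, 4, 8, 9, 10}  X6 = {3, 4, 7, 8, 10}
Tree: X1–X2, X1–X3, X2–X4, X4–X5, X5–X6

Yes; width 4.

Every vertex of G appears in some bag (union = {1, 2, 3, 4, 5, 6, 7, 8, 9, 10}); every edge is covered by a bag; and for each vertex v the set of bags containing v is connected in the bag tree. The decomposition is therefore valid. The largest bag has 5 vertices, so the width is 4.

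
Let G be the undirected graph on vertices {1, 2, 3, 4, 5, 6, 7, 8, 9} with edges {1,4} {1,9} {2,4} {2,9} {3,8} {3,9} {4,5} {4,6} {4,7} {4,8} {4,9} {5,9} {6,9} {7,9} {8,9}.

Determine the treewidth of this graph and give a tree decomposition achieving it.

Treewidth 2.
One such decomposition:
Bags: B1 = {4, 8, 9}  B2 = {3, 8, 9}  B3 = {2, 4, 9}  B4 = {1, 4, 9}  B5 = {4, 5, 9}  B6 = {4, 6, 9}  B7 = {4, 7, 9}
Tree: B1–B2, B1–B3, B3–B4, B4–B5, B3–B6, B3–B7

Every bag has size at most 3, so the width is 3 − 1 = 2 and tw(G) ≤ 2. Conversely, {3, 8, 9} is a clique of size 3, and the vertices of any clique must share a bag in every tree decomposition; so some bag has ≥ 3 vertices and tw(G) ≥ 2. Therefore the treewidth is 2.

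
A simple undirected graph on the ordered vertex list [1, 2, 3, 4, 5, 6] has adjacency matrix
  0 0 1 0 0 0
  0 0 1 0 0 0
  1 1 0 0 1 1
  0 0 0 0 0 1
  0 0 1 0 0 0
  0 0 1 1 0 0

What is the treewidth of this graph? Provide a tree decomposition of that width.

Every bag has size at most 2, so the width is 2 − 1 = 1 and tw(G) ≤ 1. Any graph with an edge has treewidth ≥ 1, and G has the edge 3–1. Hence tw(G) = 1 exactly.

Treewidth 1.
One optimal decomposition is:
Bags: B1 = {1, 3}  B2 = {3, 6}  B3 = {4, 6}  B4 = {3, 5}  B5 = {2, 3}
Tree: B1–B2, B2–B3, B2–B4, B2–B5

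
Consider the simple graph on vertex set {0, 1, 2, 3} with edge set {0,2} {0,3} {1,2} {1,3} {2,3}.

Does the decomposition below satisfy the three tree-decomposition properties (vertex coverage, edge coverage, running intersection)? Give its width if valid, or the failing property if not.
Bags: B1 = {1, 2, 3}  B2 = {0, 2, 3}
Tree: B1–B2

Yes; width 2.

Checking the three conditions: (i) the bags cover all of {0, 1, 2, 3}; (ii) for each edge, some bag contains both endpoints; (iii) the bags containing any fixed vertex form a subtree. All hold, so the decomposition is valid with width 3 − 1 = 2.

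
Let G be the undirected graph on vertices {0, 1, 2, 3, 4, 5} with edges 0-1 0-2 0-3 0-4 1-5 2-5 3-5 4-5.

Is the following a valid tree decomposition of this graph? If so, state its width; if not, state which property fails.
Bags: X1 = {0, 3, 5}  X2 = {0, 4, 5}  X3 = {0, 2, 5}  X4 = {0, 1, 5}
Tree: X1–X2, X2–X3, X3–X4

Yes; width 2.

Checking the three conditions: (i) the bags cover all of {0, 1, 2, 3, 4, 5}; (ii) for each edge, some bag contains both endpoints; (iii) the bags containing any fixed vertex form a subtree. All hold, so the decomposition is valid with width 3 − 1 = 2.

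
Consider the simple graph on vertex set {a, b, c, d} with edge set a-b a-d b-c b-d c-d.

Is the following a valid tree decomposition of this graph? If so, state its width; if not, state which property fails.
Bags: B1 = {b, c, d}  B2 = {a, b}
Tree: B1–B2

A tree decomposition must satisfy three properties: every vertex lies in some bag; for every edge, both endpoints lie together in some bag; and for every vertex, the bags containing it form a connected subtree. Here edge (d,a) lies in no bag, so the decomposition is invalid.

No — edge (d,a) lies in no bag.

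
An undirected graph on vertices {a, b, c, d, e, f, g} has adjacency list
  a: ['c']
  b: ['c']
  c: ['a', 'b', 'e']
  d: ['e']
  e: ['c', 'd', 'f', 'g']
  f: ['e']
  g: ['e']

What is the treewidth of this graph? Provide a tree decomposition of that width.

The largest bag has 2 vertices, giving width 1; this decomposition certifies tw(G) ≤ 1. Since G has at least one edge (e.g. b–c), it is not an edgeless graph, so tw(G) ≥ 1. Hence tw(G) = 1 exactly.

Treewidth 1.
One optimal decomposition is:
Bags: B1 = {b, c}  B2 = {c, e}  B3 = {a, c}  B4 = {e, f}  B5 = {d, e}  B6 = {e, g}
Tree: B1–B2, B2–B3, B2–B4, B4–B5, B5–B6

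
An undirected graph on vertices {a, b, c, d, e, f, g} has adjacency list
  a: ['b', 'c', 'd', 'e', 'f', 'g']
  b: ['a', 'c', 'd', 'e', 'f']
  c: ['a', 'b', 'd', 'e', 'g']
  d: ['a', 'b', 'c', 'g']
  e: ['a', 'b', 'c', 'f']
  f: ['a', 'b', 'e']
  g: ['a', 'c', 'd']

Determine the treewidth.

3

A width-3 tree decomposition is:
Bags: B1 = {a, b, c, d}  B2 = {a, c, d, g}  B3 = {a, b, c, e}  B4 = {a, b, e, f}
Tree: B1–B2, B1–B3, B3–B4
The largest bag has 4 vertices, giving width 3; this decomposition certifies tw(G) ≤ 3. On the other hand G contains the 4-clique {a, c, d, g}. A clique must lie in a single bag of any decomposition, so no decomposition can have width below 3. The upper and lower bounds meet at 3, so that is the treewidth.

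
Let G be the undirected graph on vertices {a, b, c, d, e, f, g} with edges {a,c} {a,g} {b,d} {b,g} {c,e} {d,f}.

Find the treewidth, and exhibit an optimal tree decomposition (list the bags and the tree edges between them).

Treewidth 1.
One optimal decomposition is:
Bags: B1 = {c, e}  B2 = {a, c}  B3 = {a, g}  B4 = {b, g}  B5 = {b, d}  B6 = {d, f}
Tree: B1–B2, B2–B3, B3–B4, B4–B5, B5–B6

Each bag holds 2 vertices, so the decomposition has width 1, which upper-bounds the treewidth. Since G has at least one edge (e.g. e–c), it is not an edgeless graph, so tw(G) ≥ 1. Therefore the treewidth is 1.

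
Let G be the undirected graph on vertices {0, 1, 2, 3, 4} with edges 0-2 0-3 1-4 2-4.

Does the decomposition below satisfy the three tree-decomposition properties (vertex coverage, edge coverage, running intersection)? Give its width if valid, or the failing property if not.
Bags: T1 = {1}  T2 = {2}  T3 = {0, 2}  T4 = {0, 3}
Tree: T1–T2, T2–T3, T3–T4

A tree decomposition must satisfy three properties: every vertex lies in some bag; for every edge, both endpoints lie together in some bag; and for every vertex, the bags containing it form a connected subtree. Here vertex 4 appears in no bag, so the decomposition is invalid.

No — vertex 4 appears in no bag.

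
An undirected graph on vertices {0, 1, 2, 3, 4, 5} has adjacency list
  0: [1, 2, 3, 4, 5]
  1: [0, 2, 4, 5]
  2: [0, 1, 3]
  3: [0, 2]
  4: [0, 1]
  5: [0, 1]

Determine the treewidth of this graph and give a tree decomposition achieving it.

Treewidth 2.
One such decomposition:
Bags: B1 = {0, 1, 5}  B2 = {0, 1, 2}  B3 = {0, 2, 3}  B4 = {0, 1, 4}
Tree: B1–B2, B2–B3, B1–B4

The largest bag has 3 vertices, giving width 2; this decomposition certifies tw(G) ≤ 2. Conversely, {0, 1, 2} is a clique of size 3, and the vertices of any clique must share a bag in every tree decomposition; so some bag has ≥ 3 vertices and tw(G) ≥ 2. The upper and lower bounds meet at 2, so that is the treewidth.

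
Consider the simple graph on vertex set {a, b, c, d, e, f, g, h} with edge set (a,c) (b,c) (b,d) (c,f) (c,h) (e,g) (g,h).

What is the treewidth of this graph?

A width-1 tree decomposition is:
Bags: B1 = {c, h}  B2 = {b, c}  B3 = {g, h}  B4 = {b, d}  B5 = {c, f}  B6 = {a, c}  B7 = {e, g}
Tree: B1–B2, B1–B3, B2–B4, B1–B5, B2–B6, B3–B7
The largest bag has 2 vertices, giving width 1; this decomposition certifies tw(G) ≤ 1. Any graph with an edge has treewidth ≥ 1, and G has the edge h–c. Hence tw(G) = 1 exactly.

1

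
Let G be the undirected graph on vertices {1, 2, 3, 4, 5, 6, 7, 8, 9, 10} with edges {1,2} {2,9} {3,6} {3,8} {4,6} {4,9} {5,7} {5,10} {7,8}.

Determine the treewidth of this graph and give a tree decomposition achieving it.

Every bag has size at most 2, so the width is 2 − 1 = 1 and tw(G) ≤ 1. Any graph with an edge has treewidth ≥ 1, and G has the edge 1–2. The upper and lower bounds meet at 1, so that is the treewidth.

Treewidth 1.
One such decomposition:
Bags: B1 = {1, 2}  B2 = {2, 9}  B3 = {4, 9}  B4 = {4, 6}  B5 = {3, 6}  B6 = {3, 8}  B7 = {7, 8}  B8 = {5, 7}  B9 = {5, 10}
Tree: B1–B2, B2–B3, B3–B4, B4–B5, B5–B6, B6–B7, B7–B8, B8–B9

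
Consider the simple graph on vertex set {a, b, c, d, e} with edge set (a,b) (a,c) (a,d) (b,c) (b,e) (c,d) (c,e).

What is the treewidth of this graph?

A width-2 tree decomposition is:
Bags: B1 = {a, b, c}  B2 = {a, c, d}  B3 = {b, c, e}
Tree: B1–B2, B1–B3
Each bag holds 3 vertices, so the decomposition has width 2, which upper-bounds the treewidth. On the other hand G contains the 3-clique {b, c, e}. A clique must lie in a single bag of any decomposition, so no decomposition can have width below 2. Hence tw(G) = 2 exactly.

2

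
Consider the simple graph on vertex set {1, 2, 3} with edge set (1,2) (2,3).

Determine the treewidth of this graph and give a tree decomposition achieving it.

The largest bag has 2 vertices, giving width 1; this decomposition certifies tw(G) ≤ 1. G has an edge, so its treewidth is at least 1. Therefore the treewidth is 1.

Treewidth 1.
One optimal decomposition is:
Bags: B1 = {1, 2}  B2 = {2, 3}
Tree: B1–B2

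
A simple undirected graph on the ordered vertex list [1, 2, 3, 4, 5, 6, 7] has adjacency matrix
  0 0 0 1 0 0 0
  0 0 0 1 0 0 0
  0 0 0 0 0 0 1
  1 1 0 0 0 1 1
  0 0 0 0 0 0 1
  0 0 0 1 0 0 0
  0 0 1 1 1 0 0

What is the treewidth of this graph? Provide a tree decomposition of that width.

Each bag holds 2 vertices, so the decomposition has width 1, which upper-bounds the treewidth. Since G has at least one edge (e.g. 7–4), it is not an edgeless graph, so tw(G) ≥ 1. Hence tw(G) = 1 exactly.

Treewidth 1.
Bags: B1 = {4, 7}  B2 = {3, 7}  B3 = {1, 4}  B4 = {4, 6}  B5 = {2, 4}  B6 = {5, 7}
Tree: B1–B2, B1–B3, B3–B4, B4–B5, B2–B6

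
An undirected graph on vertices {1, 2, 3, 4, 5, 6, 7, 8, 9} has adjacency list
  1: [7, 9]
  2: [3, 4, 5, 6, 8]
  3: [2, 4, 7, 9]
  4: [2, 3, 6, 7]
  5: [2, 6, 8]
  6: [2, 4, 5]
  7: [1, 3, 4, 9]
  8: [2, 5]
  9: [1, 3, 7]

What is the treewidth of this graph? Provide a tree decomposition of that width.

Treewidth 2.
Bags: B1 = {2, 3, 4}  B2 = {3, 4, 7}  B3 = {2, 4, 6}  B4 = {3, 7, 9}  B5 = {2, 5, 6}  B6 = {2, 5, 8}  B7 = {1, 7, 9}
Tree: B1–B2, B1–B3, B2–B4, B3–B5, B5–B6, B4–B7

Each bag holds 3 vertices, so the decomposition has width 2, which upper-bounds the treewidth. For the lower bound, the 3 vertices {1, 7, 9} are pairwise adjacent, and any tree decomposition puts a clique entirely inside one bag — forcing width ≥ 2. Combining the bounds, tw(G) = 2.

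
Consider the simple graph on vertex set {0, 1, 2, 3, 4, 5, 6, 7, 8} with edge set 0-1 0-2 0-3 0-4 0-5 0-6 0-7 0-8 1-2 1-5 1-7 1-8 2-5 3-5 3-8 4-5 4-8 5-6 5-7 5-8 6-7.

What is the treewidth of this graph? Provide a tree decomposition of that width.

Every bag has size at most 4, so the width is 4 − 1 = 3 and tw(G) ≤ 3. For the lower bound, the 4 vertices {0, 1, 5, 8} are pairwise adjacent, and any tree decomposition puts a clique entirely inside one bag — forcing width ≥ 3. Therefore the treewidth is 3.

Treewidth 3.
One optimal decomposition is:
Bags: B1 = {0, 1, 5, 7}  B2 = {0, 1, 5, 8}  B3 = {0, 1, 2, 5}  B4 = {0, 4, 5, 8}  B5 = {0, 5, 6, 7}  B6 = {0, 3, 5, 8}
Tree: B1–B2, B1–B3, B2–B4, B1–B5, B4–B6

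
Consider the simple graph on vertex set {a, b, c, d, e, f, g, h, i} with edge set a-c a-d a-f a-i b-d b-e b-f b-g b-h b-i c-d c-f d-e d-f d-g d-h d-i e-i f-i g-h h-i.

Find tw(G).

3

A width-3 tree decomposition is:
Bags: B1 = {b, d, e, i}  B2 = {b, d, f, i}  B3 = {a, d, f, i}  B4 = {b, d, h, i}  B5 = {b, d, g, h}  B6 = {a, c, d, f}
Tree: B1–B2, B2–B3, B1–B4, B4–B5, B3–B6
Each bag holds 4 vertices, so the decomposition has width 3, which upper-bounds the treewidth. For the lower bound, the 4 vertices {a, c, d, f} are pairwise adjacent, and any tree decomposition puts a clique entirely inside one bag — forcing width ≥ 3. Hence tw(G) = 3 exactly.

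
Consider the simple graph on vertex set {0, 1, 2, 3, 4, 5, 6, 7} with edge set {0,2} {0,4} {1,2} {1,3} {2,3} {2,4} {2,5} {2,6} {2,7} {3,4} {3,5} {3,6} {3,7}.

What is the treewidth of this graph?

2

A width-2 tree decomposition is:
Bags: B1 = {2, 3, 4}  B2 = {1, 2, 3}  B3 = {2, 3, 6}  B4 = {0, 2, 4}  B5 = {2, 3, 7}  B6 = {2, 3, 5}
Tree: B1–B2, B2–B3, B1–B4, B2–B5, B2–B6
Each bag holds 3 vertices, so the decomposition has width 2, which upper-bounds the treewidth. On the other hand G contains the 3-clique {0, 2, 4}. A clique must lie in a single bag of any decomposition, so no decomposition can have width below 2. Combining the bounds, tw(G) = 2.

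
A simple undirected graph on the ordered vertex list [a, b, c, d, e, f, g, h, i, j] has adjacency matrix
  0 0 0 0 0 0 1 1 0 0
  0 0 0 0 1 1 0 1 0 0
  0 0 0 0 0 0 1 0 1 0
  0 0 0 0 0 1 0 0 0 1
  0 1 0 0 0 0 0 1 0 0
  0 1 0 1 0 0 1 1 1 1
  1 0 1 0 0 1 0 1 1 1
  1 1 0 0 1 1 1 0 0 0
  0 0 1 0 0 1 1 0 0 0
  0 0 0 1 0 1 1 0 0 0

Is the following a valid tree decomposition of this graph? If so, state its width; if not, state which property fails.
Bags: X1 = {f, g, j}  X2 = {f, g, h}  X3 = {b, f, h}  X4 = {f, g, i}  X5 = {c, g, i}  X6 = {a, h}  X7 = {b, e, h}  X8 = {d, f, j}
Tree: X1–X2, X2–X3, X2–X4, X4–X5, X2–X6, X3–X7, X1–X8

No — edge (g,a) lies in no bag.

A tree decomposition must satisfy three properties: every vertex lies in some bag; for every edge, both endpoints lie together in some bag; and for every vertex, the bags containing it form a connected subtree. Here edge (g,a) lies in no bag, so the decomposition is invalid.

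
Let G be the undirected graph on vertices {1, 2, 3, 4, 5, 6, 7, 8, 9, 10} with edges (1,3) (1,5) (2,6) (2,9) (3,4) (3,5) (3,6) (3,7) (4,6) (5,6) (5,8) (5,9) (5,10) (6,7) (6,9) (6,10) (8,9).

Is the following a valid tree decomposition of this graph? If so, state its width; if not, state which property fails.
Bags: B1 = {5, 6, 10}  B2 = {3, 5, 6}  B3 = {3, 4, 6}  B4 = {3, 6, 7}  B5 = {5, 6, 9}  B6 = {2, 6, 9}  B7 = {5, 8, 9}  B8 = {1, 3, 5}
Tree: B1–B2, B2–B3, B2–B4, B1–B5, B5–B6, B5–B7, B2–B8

Checking the three conditions: (i) the bags cover all of {1, 2, 3, 4, 5, 6, 7, 8, 9, 10}; (ii) for each edge, some bag contains both endpoints; (iii) the bags containing any fixed vertex form a subtree. All hold, so the decomposition is valid with width 3 − 1 = 2.

Yes; width 2.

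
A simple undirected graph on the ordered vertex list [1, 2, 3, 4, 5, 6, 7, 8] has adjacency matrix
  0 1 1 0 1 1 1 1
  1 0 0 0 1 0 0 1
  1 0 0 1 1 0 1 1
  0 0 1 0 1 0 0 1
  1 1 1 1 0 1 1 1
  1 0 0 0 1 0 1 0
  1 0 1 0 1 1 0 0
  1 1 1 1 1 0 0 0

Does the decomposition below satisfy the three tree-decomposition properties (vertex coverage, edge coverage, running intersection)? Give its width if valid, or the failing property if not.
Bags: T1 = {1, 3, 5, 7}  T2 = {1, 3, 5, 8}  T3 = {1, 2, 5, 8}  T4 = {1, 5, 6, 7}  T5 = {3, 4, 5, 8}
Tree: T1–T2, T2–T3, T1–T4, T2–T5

Checking the three conditions: (i) the bags cover all of {1, 2, 3, 4, 5, 6, 7, 8}; (ii) for each edge, some bag contains both endpoints; (iii) the bags containing any fixed vertex form a subtree. All hold, so the decomposition is valid with width 4 − 1 = 3.

Yes; width 3.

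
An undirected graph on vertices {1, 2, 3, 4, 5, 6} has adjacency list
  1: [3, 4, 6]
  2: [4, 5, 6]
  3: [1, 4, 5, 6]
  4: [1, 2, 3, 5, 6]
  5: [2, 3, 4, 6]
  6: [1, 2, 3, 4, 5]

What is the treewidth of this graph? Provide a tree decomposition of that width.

Treewidth 3.
Bags: B1 = {3, 4, 5, 6}  B2 = {1, 3, 4, 6}  B3 = {2, 4, 5, 6}
Tree: B1–B2, B1–B3

Each bag holds 4 vertices, so the decomposition has width 3, which upper-bounds the treewidth. Conversely, {2, 4, 5, 6} is a clique of size 4, and the vertices of any clique must share a bag in every tree decomposition; so some bag has ≥ 4 vertices and tw(G) ≥ 3. Combining the bounds, tw(G) = 3.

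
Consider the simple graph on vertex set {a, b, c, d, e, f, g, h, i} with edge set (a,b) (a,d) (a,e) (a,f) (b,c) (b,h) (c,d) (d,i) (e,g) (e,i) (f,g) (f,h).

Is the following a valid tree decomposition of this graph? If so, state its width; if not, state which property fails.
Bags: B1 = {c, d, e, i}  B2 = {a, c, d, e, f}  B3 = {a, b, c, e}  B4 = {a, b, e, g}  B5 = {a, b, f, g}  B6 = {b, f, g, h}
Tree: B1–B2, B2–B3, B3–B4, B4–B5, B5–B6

No — bags containing vertex f are not connected in the tree.

A tree decomposition must satisfy three properties: every vertex lies in some bag; for every edge, both endpoints lie together in some bag; and for every vertex, the bags containing it form a connected subtree. Here bags containing vertex f are not connected in the tree, so the decomposition is invalid.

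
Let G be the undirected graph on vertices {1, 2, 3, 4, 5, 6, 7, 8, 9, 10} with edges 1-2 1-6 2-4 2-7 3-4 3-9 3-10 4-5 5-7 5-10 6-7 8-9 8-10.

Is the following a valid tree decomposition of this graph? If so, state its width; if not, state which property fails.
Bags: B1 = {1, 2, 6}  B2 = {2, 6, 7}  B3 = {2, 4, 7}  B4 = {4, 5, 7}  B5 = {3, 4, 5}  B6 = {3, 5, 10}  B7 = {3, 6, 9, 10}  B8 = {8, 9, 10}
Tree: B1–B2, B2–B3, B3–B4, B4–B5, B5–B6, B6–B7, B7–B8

A tree decomposition must satisfy three properties: every vertex lies in some bag; for every edge, both endpoints lie together in some bag; and for every vertex, the bags containing it form a connected subtree. Here bags containing vertex 6 are not connected in the tree, so the decomposition is invalid.

No — bags containing vertex 6 are not connected in the tree.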